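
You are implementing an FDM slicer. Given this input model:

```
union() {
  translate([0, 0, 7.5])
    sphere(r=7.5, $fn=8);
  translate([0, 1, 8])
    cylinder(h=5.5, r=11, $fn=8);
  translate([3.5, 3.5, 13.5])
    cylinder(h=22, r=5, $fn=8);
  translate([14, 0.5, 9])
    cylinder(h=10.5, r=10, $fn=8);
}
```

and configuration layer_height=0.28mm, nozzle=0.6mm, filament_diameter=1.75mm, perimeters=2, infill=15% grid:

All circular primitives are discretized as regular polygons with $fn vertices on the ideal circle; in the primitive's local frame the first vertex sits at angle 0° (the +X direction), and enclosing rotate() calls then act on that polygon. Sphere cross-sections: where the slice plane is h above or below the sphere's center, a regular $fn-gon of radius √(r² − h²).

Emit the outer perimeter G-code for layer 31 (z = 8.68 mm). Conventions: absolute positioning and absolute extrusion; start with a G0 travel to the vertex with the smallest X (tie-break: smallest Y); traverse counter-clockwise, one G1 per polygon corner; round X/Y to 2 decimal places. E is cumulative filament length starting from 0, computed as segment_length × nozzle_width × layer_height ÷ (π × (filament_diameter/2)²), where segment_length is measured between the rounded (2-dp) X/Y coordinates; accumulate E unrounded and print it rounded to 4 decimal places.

At z = 8.68 mm: the sphere: section is a regular 8-gon, circumradius = √(r²−h²) = √(7.5²−1.18²) = 7.407; the r=11 cylinder at (0, 1) contributes a regular 8-gon of circumradius 11; the cylinder at (3.5, 3.5) is absent (z outside [13.5, 35.5]); the cylinder at (14, 0.5) is not intersected at this z (z outside [9, 19.5]); Combining (union): the r=7.5 sphere lies entirely inside the r=11 cylinder at (0, 1), so the union is just the r=11 cylinder at (0, 1) — 1 connected region. The outline is a single polygon with 8 vertices. Extrusion per mm of travel: 0.6 × 0.28 / (π × 0.875²) = 0.069846. Accumulating E over each segment gives final E = 4.7049.

G0 X-11.00 Y1.00 Z8.68
G1 X-7.78 Y-6.78 E0.5881
G1 X0.00 Y-10.00 E1.1762
G1 X7.78 Y-6.78 E1.7643
G1 X11.00 Y1.00 E2.3524
G1 X7.78 Y8.78 E2.9405
G1 X0.00 Y12.00 E3.5286
G1 X-7.78 Y8.78 E4.1168
G1 X-11.00 Y1.00 E4.7049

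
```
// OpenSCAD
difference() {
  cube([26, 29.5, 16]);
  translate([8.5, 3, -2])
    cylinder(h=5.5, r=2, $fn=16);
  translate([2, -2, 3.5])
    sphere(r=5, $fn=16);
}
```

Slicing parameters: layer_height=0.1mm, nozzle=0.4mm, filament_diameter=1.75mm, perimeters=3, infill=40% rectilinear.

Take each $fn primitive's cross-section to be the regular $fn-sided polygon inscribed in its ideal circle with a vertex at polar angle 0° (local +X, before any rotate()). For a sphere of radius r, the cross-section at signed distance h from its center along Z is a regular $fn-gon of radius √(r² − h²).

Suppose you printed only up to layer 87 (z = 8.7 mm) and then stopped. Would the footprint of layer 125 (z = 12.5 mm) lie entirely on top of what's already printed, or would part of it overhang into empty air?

entirely on top

Compare the two slices. At z = 8.7: the 26×29.5 cube contributes its full rectangle (area 767.00 mm²); the cylinder at (8.5, 3) is not intersected at this z (z outside [-2, 3.5]); the sphere at (2, -2) does not reach this height (|z−center|=5.200 > r=5); After the difference (first − rest): none of the subtracted shapes is present at this height, so the 26×29.5 cube is unchanged — area = 767.00 mm². At z = 12.5: the 26×29.5 cube contributes its full rectangle (area 767.00 mm²); the cylinder at (8.5, 3) does not reach this height (z outside [-2, 3.5]); the sphere at (2, -2) does not reach this height (|z−center|=9.000 > r=5); After the difference (first − rest): none of the subtracted shapes is present at this height, so the 26×29.5 cube is unchanged — area = 767.00 mm². Checking containment: the cross-section at z = 12.5 is a subset of the cross-section at z = 8.7.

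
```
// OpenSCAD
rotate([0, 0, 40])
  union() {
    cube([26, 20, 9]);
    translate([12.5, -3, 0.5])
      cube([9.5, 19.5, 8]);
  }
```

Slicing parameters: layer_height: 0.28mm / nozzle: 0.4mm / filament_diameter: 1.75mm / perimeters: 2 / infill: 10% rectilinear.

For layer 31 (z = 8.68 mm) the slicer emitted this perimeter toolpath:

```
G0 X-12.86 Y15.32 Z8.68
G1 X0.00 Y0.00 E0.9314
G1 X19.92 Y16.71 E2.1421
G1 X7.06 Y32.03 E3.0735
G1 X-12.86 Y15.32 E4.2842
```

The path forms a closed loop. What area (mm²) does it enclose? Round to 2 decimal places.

520.07 mm²

Apply the shoelace formula to the sequence of (X, Y) vertices; enclosed area = 520.07 mm².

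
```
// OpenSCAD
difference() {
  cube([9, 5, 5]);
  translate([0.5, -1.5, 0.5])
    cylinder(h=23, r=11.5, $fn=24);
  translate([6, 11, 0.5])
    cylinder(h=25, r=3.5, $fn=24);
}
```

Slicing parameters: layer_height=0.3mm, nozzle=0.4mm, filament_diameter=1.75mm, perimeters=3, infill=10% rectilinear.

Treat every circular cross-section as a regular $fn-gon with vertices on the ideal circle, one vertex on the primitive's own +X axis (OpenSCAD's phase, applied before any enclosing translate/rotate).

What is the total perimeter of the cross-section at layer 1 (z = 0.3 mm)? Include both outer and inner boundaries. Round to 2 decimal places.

28.00 mm

At z = 0.3 mm: the cube (footprint 9×5) is included at this height (perimeter 28.00 mm); the cylinder at (0.5, -1.5) is not intersected at this z (z outside [0.5, 23.5]); the cylinder at (6, 11) is not intersected at this z (z outside [0.5, 25.5]); After the difference (first − rest): none of the subtracted shapes is present at this height, so the 9×5 cube is unchanged — boundary = 28.00 mm. Overall, the cross-section is a single solid region. Total boundary length (outer) = 28.00 mm.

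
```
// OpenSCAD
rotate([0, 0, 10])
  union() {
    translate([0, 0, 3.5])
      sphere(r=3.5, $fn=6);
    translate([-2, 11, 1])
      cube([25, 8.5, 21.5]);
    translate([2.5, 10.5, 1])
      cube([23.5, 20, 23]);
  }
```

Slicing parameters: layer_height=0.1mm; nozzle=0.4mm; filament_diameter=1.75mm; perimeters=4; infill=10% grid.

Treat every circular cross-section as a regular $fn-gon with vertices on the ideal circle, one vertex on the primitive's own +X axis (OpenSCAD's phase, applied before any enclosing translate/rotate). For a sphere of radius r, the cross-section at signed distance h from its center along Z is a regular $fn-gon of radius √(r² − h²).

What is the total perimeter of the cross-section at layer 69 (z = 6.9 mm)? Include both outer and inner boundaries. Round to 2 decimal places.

100.98 mm

At z = 6.9 mm: the sphere: section is a regular 6-gon, circumradius = √(r²−h²) = √(3.5²−3.4²) = 0.831 (perimeter = 2·6·0.831·sin(180°/6) = 4.98 mm); the cube at (-2, 11) is present — its section is the full 25×8.5 rectangle (perimeter 67.00 mm); the cube at (2.5, 10.5) is present — its section is the full 23.5×20 rectangle (perimeter 87.00 mm); Combining (union): the regions partially overlap (shared area 174.25 mm²), so the edge portions inside another operand are dropped and the merged outline is re-measured after clipping — boundary = 100.98 mm; (whole slice rotated 10° about Z — lengths, areas and connectivity unchanged). Overall, the cross-section has 2 separate islands. Total boundary length (outer) = 100.98 mm.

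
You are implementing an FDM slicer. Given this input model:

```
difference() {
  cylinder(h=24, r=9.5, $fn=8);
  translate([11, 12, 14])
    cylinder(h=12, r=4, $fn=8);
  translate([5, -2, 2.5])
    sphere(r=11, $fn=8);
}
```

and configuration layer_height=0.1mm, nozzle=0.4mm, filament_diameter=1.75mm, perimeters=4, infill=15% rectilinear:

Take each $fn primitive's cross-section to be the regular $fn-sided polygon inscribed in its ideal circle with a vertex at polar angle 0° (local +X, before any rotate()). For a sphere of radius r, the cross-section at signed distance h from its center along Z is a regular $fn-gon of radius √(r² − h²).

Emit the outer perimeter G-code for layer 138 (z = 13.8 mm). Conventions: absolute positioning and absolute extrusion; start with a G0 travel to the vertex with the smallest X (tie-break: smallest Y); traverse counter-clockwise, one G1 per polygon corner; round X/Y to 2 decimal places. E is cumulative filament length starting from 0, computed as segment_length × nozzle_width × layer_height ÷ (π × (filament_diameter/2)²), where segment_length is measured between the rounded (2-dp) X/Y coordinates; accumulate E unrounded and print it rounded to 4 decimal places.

G0 X-9.50 Y0.00 Z13.80
G1 X-6.72 Y-6.72 E0.1209
G1 X0.00 Y-9.50 E0.2419
G1 X6.72 Y-6.72 E0.3628
G1 X9.50 Y0.00 E0.4838
G1 X6.72 Y6.72 E0.6047
G1 X0.00 Y9.50 E0.7256
G1 X-6.72 Y6.72 E0.8466
G1 X-9.50 Y0.00 E0.9675

At z = 13.8 mm: the r=9.5 cylinder contributes a regular 8-gon of circumradius 9.5; the cylinder at (11, 12) is absent (z outside [14, 26]); the sphere at (5, -2) is absent (|z−center|=11.300 > r=11); Taking the first minus the rest: none of the subtracted shapes is present at this height, so the r=9.5 cylinder is unchanged — 1 connected region. The outline is a single polygon with 8 vertices. Extrusion per mm of travel: 0.4 × 0.1 / (π × 0.875²) = 0.016630. Accumulating E over each segment gives final E = 0.9675.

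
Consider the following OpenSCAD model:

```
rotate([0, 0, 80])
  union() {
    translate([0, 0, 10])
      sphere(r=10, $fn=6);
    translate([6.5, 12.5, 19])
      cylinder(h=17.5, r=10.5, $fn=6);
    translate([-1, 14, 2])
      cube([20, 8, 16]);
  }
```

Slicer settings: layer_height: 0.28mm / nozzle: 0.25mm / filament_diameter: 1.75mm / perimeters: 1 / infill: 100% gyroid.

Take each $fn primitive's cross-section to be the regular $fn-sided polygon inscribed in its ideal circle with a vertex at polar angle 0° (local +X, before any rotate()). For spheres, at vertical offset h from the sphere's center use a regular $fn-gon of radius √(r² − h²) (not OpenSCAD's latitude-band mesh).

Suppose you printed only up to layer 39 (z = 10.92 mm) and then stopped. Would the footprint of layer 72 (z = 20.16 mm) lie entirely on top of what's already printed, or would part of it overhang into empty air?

part overhangs

Compare the two slices. At z = 10.92: the r=10 sphere contributes a regular 6-gon of circumradius √(10²−0.92²) = 9.958 (area = (6/2)·9.958²·sin(360°/6) = 257.61 mm²); the cylinder at (6.5, 12.5) is absent (z outside [19, 36.5]); the 20×8 cube at (-1, 14) contributes its full rectangle (area 160.00 mm²); Combining (union): the 2 present regions are separate (no shared area or edge), so areas and boundary lengths simply add and each stays a separate island — area = 417.61 mm²; (whole slice rotated 80° about Z — lengths, areas and connectivity unchanged). At z = 20.16: the sphere does not reach this height (|z−center|=10.160 > r=10); the r=10.5 cylinder at (6.5, 12.5) gives a regular 6-gon of circumradius 10.5 (constant along its height) (area = (6/2)·10.500²·sin(360°/6) = 286.44 mm²); the cube at (-1, 14) does not reach this height (z outside [2, 18]); Taking the union: only the r=10.5 cylinder at (6.5, 12.5) is present, so the union is just that shape — area = 286.44 mm²; (whole slice rotated 80° about Z — lengths, areas and connectivity unchanged). Checking containment: at z = 20.16 the cross-section extends beyond the z = 10.92 cross-section by about 142.20 mm².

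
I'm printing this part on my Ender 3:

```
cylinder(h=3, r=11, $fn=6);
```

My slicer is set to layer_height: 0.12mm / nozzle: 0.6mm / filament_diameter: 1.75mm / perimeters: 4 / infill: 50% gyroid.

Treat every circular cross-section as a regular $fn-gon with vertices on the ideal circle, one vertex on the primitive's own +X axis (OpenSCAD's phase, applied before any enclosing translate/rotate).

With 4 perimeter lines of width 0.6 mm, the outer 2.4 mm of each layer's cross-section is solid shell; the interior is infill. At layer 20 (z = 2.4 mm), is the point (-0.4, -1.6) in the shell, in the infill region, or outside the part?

infill

At z = 2.4 mm: the r=11 cylinder contributes a regular 6-gon of circumradius 11. Overall, the cross-section is a single solid region. The nearest boundary edge runs (-5.50, -9.53)→(5.50, -9.53); distance from the point to it = 7.93 mm. The point is inside the cross-section and 7.93 mm from the nearest boundary — more than the 2.4 mm shell width (4 × 0.6), so it's in the infill interior.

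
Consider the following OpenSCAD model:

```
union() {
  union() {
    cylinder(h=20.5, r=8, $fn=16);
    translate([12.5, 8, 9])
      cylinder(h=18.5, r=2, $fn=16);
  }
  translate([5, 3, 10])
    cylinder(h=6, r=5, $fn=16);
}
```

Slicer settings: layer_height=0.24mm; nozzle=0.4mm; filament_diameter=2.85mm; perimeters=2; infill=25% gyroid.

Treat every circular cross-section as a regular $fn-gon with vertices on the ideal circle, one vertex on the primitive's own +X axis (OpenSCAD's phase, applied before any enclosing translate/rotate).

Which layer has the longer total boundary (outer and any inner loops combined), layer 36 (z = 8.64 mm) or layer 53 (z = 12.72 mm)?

layer 53 (z = 12.72 mm)

Layer 36 (z = 8.64): the r=8 cylinder gives a regular 16-gon of circumradius 8 (constant along its height) (perimeter = 2·16·8.000·sin(180°/16) = 49.94 mm); the cylinder at (12.5, 8) is not intersected at this z (z outside [9, 27.5]); Taking the union: only the r=8 cylinder is present, so the union is just that shape — boundary = 49.94 mm; the cylinder at (5, 3) is absent (z outside [10, 16]); Merging all regions: only the result so far is present, so the union is just that shape — boundary = 49.94 mm. So its perimeter = 49.94 mm. Layer 53 (z = 12.72): the r=8 cylinder gives a regular 16-gon of circumradius 8 (constant along its height) (perimeter = 2·16·8.000·sin(180°/16) = 49.94 mm); the cylinder at (12.5, 8): section is a regular 16-gon, circumradius r=2 (perimeter = 2·16·2.000·sin(180°/16) = 12.49 mm); Taking the union: the 2 present regions are separate (no shared area or edge), so areas and boundary lengths simply add and each stays a separate island — boundary = 62.43 mm; the cylinder at (5, 3): section is a regular 16-gon, circumradius r=5 (perimeter = 2·16·5.000·sin(180°/16) = 31.21 mm); Merging all regions: the regions partially overlap (shared area 53.27 mm²), so the edge portions inside another operand are dropped and the merged outline is re-measured after clipping — boundary = 66.64 mm. So its perimeter = 66.64 mm. Layer 53 is larger (66.64 vs 49.94 mm).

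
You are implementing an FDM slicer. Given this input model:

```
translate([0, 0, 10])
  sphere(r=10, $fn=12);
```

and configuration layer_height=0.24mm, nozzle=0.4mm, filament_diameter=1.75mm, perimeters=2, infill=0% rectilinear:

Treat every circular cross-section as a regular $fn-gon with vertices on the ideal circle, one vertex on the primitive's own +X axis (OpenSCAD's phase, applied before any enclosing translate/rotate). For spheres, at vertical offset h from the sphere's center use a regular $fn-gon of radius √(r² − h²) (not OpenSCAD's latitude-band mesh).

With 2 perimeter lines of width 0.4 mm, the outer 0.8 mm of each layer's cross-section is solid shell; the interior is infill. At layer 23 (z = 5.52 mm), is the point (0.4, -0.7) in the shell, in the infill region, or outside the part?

infill

At z = 5.52 mm: the r=10 sphere contributes a regular 12-gon of circumradius √(10²−4.48²) = 8.940. Overall, the cross-section is a single solid region. The nearest boundary edge runs (-0.00, -8.94)→(4.47, -7.74); distance from the point to it = 7.86 mm. The point is inside the cross-section and 7.86 mm from the nearest boundary — more than the 0.8 mm shell width (2 × 0.4), so it's in the infill interior.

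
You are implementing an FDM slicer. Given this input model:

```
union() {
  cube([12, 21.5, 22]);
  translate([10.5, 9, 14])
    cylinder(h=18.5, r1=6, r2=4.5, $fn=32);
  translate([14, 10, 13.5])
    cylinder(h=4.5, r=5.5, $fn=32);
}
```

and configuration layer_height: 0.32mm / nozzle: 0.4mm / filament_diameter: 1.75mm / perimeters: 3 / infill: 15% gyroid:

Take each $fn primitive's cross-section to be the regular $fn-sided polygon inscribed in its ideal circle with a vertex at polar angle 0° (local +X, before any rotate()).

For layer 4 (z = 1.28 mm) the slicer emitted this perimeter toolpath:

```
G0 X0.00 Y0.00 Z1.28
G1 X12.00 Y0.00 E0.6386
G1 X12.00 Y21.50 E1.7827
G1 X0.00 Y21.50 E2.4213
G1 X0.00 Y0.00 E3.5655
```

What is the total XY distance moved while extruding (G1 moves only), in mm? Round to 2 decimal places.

67.00 mm

Sum the Euclidean lengths of each G1 segment: total = 67.00 mm.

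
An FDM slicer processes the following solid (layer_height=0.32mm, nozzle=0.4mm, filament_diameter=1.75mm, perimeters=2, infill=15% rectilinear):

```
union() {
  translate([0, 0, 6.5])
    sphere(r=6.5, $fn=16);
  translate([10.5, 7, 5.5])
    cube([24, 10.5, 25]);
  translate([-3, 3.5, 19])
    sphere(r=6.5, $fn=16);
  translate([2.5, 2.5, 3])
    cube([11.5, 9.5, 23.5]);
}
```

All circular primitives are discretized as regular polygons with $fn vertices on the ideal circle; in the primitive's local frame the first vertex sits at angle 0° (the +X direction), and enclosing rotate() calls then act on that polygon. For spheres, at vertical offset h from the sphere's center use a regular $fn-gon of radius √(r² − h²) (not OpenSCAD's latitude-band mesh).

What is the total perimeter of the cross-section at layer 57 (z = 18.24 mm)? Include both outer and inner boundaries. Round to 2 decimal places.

At z = 18.24 mm: the sphere is not intersected at this z (|z−center|=11.740 > r=6.5); the cube at (10.5, 7) is present — its section is the full 24×10.5 rectangle (perimeter 69.00 mm); the sphere at (-3, 3.5): section is a regular 16-gon, circumradius = √(r²−h²) = √(6.5²−0.76²) = 6.455 (perimeter = 2·16·6.455·sin(180°/16) = 40.30 mm); the cube at (2.5, 2.5) is present — its section is the full 11.5×9.5 rectangle (perimeter 42.00 mm); Combining (union): the regions partially overlap (shared area 20.27 mm²), so the edge portions inside another operand are dropped and the merged outline is re-measured after clipping — boundary = 125.01 mm. Overall, the cross-section is a single solid region. Total boundary length (outer) = 125.01 mm.

125.01 mm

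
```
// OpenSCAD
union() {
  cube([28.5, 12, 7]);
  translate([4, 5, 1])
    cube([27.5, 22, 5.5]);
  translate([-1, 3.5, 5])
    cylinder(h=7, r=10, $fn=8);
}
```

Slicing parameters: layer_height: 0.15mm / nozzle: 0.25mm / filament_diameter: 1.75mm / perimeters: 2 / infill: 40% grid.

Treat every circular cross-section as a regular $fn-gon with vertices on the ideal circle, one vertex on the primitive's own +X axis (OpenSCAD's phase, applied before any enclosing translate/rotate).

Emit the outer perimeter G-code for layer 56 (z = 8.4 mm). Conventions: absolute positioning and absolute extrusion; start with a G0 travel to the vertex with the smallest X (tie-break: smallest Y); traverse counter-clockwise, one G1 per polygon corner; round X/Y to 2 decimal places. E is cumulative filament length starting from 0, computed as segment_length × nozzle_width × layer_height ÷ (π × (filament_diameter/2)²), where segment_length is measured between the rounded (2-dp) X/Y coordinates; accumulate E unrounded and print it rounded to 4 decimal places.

G0 X-11.00 Y3.50 Z8.40
G1 X-8.07 Y-3.57 E0.1193
G1 X-1.00 Y-6.50 E0.2386
G1 X6.07 Y-3.57 E0.3580
G1 X9.00 Y3.50 E0.4773
G1 X6.07 Y10.57 E0.5966
G1 X-1.00 Y13.50 E0.7159
G1 X-8.07 Y10.57 E0.8352
G1 X-11.00 Y3.50 E0.9545

At z = 8.4 mm: the cube does not reach this height (z outside [0, 7]); the cube at (4, 5) is not intersected at this z (z outside [1, 6.5]); the cylinder at (-1, 3.5): section is a regular 8-gon, circumradius r=10; Combining (union): only the r=10 cylinder at (-1, 3.5) is present, so the union is just that shape — 1 connected region. The outline is a single polygon with 8 vertices. Extrusion per mm of travel: 0.25 × 0.15 / (π × 0.875²) = 0.015591. Accumulating E over each segment gives final E = 0.9545.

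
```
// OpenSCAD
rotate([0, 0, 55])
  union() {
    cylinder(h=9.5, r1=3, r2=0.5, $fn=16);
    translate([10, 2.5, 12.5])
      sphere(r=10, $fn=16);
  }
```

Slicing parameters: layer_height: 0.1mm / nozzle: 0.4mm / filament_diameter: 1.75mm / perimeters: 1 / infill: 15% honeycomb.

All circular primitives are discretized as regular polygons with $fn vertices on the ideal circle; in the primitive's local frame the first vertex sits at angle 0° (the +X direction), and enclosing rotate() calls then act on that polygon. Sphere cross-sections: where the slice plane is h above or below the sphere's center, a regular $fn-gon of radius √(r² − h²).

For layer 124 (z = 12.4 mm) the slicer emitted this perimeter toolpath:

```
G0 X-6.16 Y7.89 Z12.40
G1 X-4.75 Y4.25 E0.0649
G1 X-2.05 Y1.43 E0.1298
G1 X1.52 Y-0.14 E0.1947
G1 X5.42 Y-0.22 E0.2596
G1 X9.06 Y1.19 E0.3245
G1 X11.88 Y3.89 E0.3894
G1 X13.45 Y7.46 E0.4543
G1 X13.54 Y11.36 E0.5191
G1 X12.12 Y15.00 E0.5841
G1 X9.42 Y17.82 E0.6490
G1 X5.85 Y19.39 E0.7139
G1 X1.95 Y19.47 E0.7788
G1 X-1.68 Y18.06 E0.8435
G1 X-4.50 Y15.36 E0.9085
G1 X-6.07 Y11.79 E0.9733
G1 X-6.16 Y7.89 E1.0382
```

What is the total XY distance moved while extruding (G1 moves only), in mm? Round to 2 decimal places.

62.43 mm

Sum the Euclidean lengths of each G1 segment: total = 62.43 mm.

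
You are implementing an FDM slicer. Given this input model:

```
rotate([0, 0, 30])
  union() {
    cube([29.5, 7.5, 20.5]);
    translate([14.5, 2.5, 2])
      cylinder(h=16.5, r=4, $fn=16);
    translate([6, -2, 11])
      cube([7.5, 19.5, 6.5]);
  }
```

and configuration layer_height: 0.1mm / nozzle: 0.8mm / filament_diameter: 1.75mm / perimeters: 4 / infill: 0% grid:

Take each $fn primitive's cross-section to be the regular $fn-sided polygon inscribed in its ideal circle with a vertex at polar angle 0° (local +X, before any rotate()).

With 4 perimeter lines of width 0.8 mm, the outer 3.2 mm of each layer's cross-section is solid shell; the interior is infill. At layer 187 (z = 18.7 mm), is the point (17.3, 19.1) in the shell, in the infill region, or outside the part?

At z = 18.7 mm: the 29.5×7.5 cube contributes its full rectangle; the cylinder at (14.5, 2.5) is absent (z outside [2, 18.5]); the cube at (6, -2) is absent (z outside [11, 17.5]); Taking the union: only the 29.5×7.5 cube is present, so the union is just that shape — 1 connected region; (whole slice rotated 30° about Z — lengths, areas and connectivity unchanged). Overall, the cross-section is a single solid region. Undo the 30° rotation: the query point maps to (24.532, 7.891) in the un-rotated model frame. The nearest boundary edge runs (29.50, 7.50)→(0.00, 7.50); distance from the point to it = 0.39 mm. The point is not inside any of the regions above, so it lies outside the cross-section (0.39 mm from the nearest boundary).

outside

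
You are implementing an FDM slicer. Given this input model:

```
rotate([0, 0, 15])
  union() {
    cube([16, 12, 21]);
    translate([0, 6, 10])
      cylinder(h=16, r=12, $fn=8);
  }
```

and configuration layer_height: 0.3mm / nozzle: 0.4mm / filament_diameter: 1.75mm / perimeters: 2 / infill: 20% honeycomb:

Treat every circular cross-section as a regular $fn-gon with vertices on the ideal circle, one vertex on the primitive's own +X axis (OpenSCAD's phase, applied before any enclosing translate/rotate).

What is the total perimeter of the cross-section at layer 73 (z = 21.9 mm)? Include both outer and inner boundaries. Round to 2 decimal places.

At z = 21.9 mm: the cube does not reach this height (z outside [0, 21]); the r=12 cylinder at (0, 6) gives a regular 8-gon of circumradius 12 (constant along its height) (perimeter = 2·8·12.000·sin(180°/8) = 73.48 mm); Combining (union): only the r=12 cylinder at (0, 6) is present, so the union is just that shape — boundary = 73.48 mm; (rotated 15° about Z; rotation is an isometry so areas/perimeters/island counts are preserved). Overall, the cross-section is a single solid region. Total boundary length (outer) = 73.48 mm.

73.48 mm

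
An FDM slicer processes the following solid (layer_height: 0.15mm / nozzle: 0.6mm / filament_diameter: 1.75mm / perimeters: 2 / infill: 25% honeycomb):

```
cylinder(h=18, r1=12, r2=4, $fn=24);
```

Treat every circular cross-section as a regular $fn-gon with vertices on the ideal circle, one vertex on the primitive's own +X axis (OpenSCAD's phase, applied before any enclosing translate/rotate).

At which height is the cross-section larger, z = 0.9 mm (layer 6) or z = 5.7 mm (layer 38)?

Layer 6 (z = 0.9): the cone contributes a regular 24-gon of circumradius 11.600 (interpolated between r1=12 and r2=4 at t=0.050) (area = (24/2)·11.600²·sin(360°/24) = 417.92 mm²). So its area = 417.92 mm². Layer 38 (z = 5.7): the cone contributes a regular 24-gon of circumradius 9.467 (interpolated between r1=12 and r2=4 at t=0.317) (area = (24/2)·9.467²·sin(360°/24) = 278.34 mm²). So its area = 278.34 mm². Layer 6 is larger (417.92 vs 278.34 mm²).

layer 6 (z = 0.9 mm)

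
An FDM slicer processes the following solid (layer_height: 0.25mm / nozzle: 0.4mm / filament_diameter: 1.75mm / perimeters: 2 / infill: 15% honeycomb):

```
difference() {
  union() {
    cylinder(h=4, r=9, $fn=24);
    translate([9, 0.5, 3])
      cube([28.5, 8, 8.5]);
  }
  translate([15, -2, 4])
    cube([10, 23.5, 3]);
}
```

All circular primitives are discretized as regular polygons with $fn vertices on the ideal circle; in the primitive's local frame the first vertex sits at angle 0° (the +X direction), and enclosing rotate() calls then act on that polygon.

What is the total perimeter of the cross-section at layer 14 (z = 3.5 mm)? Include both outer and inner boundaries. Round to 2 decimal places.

129.39 mm

At z = 3.5 mm: the r=9 cylinder contributes a regular 24-gon of circumradius 9 (perimeter = 2·24·9.000·sin(180°/24) = 56.39 mm); the 28.5×8 cube at (9, 0.5) contributes its full rectangle (perimeter 73.00 mm); Merging all regions: the 2 present regions are separate (no shared area or edge), so areas and boundary lengths simply add and each stays a separate island — boundary = 129.39 mm; the cube at (15, -2) does not reach this height (z outside [4, 7]); After the difference (first − rest): none of the subtracted shapes is present at this height, so that combined region is unchanged — boundary = 129.39 mm. Overall, the cross-section has 2 separate islands. Total boundary length (outer) = 129.39 mm.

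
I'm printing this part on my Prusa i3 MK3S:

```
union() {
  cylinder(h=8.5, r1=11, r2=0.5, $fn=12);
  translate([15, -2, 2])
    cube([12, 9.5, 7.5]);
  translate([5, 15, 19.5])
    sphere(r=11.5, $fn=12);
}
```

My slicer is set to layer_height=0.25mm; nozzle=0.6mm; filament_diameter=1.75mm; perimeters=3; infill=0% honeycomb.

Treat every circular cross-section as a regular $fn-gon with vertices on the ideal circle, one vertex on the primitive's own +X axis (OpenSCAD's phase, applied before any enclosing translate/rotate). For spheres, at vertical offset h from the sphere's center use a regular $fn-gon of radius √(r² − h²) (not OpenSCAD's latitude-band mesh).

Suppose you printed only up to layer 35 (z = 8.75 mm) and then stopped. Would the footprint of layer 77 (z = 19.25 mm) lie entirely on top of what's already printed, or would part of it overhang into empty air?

part overhangs

Compare the two slices. At z = 8.75: the cone is absent (z outside [0, 8.5]); the cube at (15, -2) (footprint 12×9.5) is included at this height (area 114.00 mm²); the r=11.5 sphere at (5, 15) slices to a regular 12-gon of circumradius 4.085 (√(r²−h²) with h=10.75 from center) (area = (12/2)·4.085²·sin(360°/12) = 50.06 mm²); Merging all regions: the 2 present regions are separate (no shared area or edge), so areas and boundary lengths simply add and each stays a separate island — area = 164.06 mm². At z = 19.25: the cone does not reach this height (z outside [0, 8.5]); the cube at (15, -2) is absent (z outside [2, 9.5]); the sphere at (5, 15): section is a regular 12-gon, circumradius = √(r²−h²) = √(11.5²−0.25²) = 11.497 (area = (12/2)·11.497²·sin(360°/12) = 396.56 mm²); Merging all regions: only the r=11.5 sphere at (5, 15) is present, so the union is just that shape — area = 396.56 mm². Checking containment: at z = 19.25 the cross-section extends beyond the z = 8.75 cross-section by about 346.50 mm².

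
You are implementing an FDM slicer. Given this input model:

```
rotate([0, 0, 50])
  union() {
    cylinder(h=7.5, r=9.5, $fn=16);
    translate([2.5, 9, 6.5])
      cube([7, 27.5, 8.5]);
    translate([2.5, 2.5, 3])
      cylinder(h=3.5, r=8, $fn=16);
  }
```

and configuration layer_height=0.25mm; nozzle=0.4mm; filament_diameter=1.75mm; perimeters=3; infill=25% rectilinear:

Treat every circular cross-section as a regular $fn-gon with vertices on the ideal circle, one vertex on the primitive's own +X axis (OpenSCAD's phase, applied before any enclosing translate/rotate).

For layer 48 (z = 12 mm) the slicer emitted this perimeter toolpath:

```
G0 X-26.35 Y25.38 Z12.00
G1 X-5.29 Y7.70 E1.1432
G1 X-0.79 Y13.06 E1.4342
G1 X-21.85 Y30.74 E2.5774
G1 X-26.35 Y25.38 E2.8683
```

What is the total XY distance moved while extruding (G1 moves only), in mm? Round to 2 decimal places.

68.99 mm

Sum the Euclidean lengths of each G1 segment: total = 68.99 mm.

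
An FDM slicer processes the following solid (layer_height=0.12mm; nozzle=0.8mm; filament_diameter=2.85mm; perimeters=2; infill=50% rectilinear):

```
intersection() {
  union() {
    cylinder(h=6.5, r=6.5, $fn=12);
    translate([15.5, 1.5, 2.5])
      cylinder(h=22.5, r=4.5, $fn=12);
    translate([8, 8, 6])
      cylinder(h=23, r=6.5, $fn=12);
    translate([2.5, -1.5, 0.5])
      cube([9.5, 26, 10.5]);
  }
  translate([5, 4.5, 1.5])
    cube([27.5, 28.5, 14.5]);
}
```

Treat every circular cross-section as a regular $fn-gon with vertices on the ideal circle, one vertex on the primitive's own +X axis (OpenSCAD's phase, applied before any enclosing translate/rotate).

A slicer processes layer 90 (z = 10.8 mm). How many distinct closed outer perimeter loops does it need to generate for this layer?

1

At z = 10.8 mm: the cylinder does not reach this height (z outside [0, 6.5]); the r=4.5 cylinder at (15.5, 1.5) contributes a regular 12-gon of circumradius 4.5; the r=6.5 cylinder at (8, 8) gives a regular 12-gon of circumradius 6.5 (constant along its height); the cube at (2.5, -1.5) (footprint 9.5×26) is included at this height; Merging all regions: the regions partially overlap (shared area 111.99 mm²), so overlapping operands fuse into one piece — 1 connected region; the cube at (5, 4.5) (footprint 27.5×28.5) is included at this height; Taking the intersection: the 27.5×28.5 cube at (5, 4.5) partially overlaps that combined region; clipping to the common part keeps 160.51 mm² — 1 connected region. The result has 1 disconnected region.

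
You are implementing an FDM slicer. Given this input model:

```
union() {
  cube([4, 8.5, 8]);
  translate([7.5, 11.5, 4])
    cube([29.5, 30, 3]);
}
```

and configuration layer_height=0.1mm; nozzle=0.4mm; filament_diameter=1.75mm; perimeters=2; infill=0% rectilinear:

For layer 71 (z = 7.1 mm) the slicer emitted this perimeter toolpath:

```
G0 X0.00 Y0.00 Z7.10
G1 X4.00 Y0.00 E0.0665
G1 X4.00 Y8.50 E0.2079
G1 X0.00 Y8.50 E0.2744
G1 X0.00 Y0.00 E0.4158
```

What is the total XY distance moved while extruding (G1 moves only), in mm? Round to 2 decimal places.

25.00 mm

Sum the Euclidean lengths of each G1 segment: total = 25.00 mm.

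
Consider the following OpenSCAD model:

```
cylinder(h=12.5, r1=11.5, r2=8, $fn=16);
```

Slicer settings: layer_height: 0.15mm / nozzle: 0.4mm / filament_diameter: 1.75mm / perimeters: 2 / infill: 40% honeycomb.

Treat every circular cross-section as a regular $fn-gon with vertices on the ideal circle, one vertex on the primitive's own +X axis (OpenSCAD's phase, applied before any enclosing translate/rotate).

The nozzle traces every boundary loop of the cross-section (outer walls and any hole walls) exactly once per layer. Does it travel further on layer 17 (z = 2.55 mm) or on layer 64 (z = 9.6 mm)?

layer 17 (z = 2.55 mm)

Layer 17 (z = 2.55): the cone: at t=0.204 of its height the radius interpolates to r₁+(r₂−r₁)t = 10.786, giving a regular 16-gon of that circumradius (perimeter = 2·16·10.786·sin(180°/16) = 67.34 mm). So its perimeter = 67.34 mm. Layer 64 (z = 9.6): the cone (r1=11.5→r2=8) has section circumradius 8.812 here — a regular 16-gon (perimeter = 2·16·8.812·sin(180°/16) = 55.01 mm). So its perimeter = 55.01 mm. Layer 17 is larger (67.34 vs 55.01 mm).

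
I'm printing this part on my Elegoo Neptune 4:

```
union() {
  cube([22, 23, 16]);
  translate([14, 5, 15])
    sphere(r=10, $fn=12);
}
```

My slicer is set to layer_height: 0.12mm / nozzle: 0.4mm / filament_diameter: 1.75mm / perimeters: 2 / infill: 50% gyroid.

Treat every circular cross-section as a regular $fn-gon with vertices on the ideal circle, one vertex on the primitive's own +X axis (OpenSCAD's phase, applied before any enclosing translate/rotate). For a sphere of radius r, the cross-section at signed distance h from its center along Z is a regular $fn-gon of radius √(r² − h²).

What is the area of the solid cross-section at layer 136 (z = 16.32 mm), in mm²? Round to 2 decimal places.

At z = 16.32 mm: the cube is not intersected at this z (z outside [0, 16]); the r=10 sphere at (14, 5) slices to a regular 12-gon of circumradius 9.912 (√(r²−h²) with h=1.32 from center) (area = (12/2)·9.912²·sin(360°/12) = 294.77 mm²); Taking the union: only the r=10 sphere at (14, 5) is present, so the union is just that shape — area = 294.77 mm². Overall, the cross-section is a single solid region. Net area = 294.77 mm².

294.77 mm²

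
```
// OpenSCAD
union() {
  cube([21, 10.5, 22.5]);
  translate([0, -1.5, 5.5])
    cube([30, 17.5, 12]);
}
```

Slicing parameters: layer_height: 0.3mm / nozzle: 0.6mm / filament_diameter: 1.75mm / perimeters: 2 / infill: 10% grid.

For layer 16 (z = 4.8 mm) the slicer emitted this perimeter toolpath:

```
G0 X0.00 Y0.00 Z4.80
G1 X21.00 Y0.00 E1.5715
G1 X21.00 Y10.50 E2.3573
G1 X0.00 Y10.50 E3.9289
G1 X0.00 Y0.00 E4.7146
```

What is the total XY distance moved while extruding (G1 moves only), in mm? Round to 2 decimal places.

Sum the Euclidean lengths of each G1 segment: total = 63.00 mm.

63.00 mm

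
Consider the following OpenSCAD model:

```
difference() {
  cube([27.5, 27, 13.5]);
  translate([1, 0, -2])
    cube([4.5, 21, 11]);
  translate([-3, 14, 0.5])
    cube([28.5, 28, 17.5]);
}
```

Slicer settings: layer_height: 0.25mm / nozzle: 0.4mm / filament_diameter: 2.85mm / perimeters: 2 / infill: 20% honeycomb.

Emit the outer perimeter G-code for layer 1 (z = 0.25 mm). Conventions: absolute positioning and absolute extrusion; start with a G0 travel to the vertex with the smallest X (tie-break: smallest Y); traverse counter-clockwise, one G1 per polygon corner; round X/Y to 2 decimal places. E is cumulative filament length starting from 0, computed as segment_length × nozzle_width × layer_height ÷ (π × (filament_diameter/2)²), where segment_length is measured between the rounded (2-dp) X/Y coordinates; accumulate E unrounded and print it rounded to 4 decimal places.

G0 X0.00 Y0.00 Z0.25
G1 X1.00 Y0.00 E0.0157
G1 X1.00 Y21.00 E0.3449
G1 X5.50 Y21.00 E0.4154
G1 X5.50 Y0.00 E0.7446
G1 X27.50 Y0.00 E1.0894
G1 X27.50 Y27.00 E1.5127
G1 X0.00 Y27.00 E1.9438
G1 X0.00 Y0.00 E2.3670

At z = 0.25 mm: the cube is present — its section is the full 27.5×27 rectangle; the cube at (1, 0) is present — its section is the full 4.5×21 rectangle; the cube at (-3, 14) is absent (z outside [0.5, 18]); Subtracting the remaining from the first: starting from the 27.5×27 cube, the 4.5×21 cube at (1, 0) lies inside it touching the edge (removes its full 94.50 mm²) — 1 connected region. The outline is a single polygon with 8 vertices. Extrusion per mm of travel: 0.4 × 0.25 / (π × 1.425²) = 0.015675. Accumulating E over each segment gives final E = 2.3670.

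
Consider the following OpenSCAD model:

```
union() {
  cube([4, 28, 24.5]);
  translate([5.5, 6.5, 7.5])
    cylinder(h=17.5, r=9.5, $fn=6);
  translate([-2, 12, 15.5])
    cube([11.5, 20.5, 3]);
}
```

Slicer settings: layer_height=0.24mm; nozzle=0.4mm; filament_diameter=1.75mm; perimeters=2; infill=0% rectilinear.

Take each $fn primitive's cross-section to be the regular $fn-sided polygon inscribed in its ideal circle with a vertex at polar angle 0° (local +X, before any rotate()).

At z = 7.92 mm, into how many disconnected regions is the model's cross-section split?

At z = 7.92 mm: the 4×28 cube contributes its full rectangle; the cylinder at (5.5, 6.5): section is a regular 6-gon, circumradius r=9.5; the cube at (-2, 12) is absent (z outside [15.5, 18.5]); Combining (union): the regions partially overlap (shared area 58.42 mm²), so overlapping operands fuse into one piece — 1 connected region. The result has 1 disconnected region.

1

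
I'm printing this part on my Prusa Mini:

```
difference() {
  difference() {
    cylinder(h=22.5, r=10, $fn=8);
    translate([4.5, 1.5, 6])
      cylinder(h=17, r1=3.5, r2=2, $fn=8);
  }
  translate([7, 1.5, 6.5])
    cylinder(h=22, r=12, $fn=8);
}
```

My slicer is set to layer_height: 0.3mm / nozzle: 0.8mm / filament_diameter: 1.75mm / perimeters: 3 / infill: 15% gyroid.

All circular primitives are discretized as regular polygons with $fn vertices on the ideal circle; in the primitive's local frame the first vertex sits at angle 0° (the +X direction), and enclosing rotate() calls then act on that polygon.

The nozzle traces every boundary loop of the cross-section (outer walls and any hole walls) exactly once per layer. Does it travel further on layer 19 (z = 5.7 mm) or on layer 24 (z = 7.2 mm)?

layer 19 (z = 5.7 mm)

Layer 19 (z = 5.7): the cylinder: section is a regular 8-gon, circumradius r=10 (perimeter = 2·8·10.000·sin(180°/8) = 61.23 mm); the cone at (4.5, 1.5) is not intersected at this z (z outside [6, 23]); Taking the first minus the rest: none of the subtracted shapes is present at this height, so the r=10 cylinder is unchanged — boundary = 61.23 mm; the cylinder at (7, 1.5) does not reach this height (z outside [6.5, 28.5]); Taking the first minus the rest: none of the subtracted shapes is present at this height, so that combined region is unchanged — boundary = 61.23 mm. So its perimeter = 61.23 mm. Layer 24 (z = 7.2): the r=10 cylinder contributes a regular 8-gon of circumradius 10 (perimeter = 2·8·10.000·sin(180°/8) = 61.23 mm); the cone at (4.5, 1.5): at t=0.071 of its height the radius interpolates to r₁+(r₂−r₁)t = 3.394, giving a regular 8-gon of that circumradius (perimeter = 2·8·3.394·sin(180°/8) = 20.78 mm); Subtracting the remaining from the first: starting from the r=10 cylinder, the cone at (4.5, 1.5) lies wholly inside it (removes its full 32.58 mm² and its 20.78 mm outline becomes a hole wall) — boundary (outer + 1 inner loop) = 82.01 mm; the r=12 cylinder at (7, 1.5) gives a regular 8-gon of circumradius 12 (constant along its height) (perimeter = 2·8·12.000·sin(180°/8) = 73.48 mm); Taking the first minus the rest: starting from the result so far, the r=12 cylinder at (7, 1.5) partially overlaps it — only the 160.32 mm² overlap (of its 407.29 mm²) is removed, clipping the outline — boundary = 54.14 mm. So its perimeter = 54.14 mm. Layer 19 is larger (61.23 vs 54.14 mm).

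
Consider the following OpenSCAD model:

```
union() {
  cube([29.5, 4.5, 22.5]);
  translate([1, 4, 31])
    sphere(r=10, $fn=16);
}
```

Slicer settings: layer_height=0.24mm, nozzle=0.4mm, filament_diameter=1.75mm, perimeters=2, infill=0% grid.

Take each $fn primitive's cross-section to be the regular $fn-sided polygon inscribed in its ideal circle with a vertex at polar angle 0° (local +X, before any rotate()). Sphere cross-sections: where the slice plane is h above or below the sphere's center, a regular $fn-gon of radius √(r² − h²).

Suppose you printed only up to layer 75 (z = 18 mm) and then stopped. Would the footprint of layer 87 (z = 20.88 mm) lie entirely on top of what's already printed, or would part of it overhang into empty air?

Compare the two slices. At z = 18: the cube is present — its section is the full 29.5×4.5 rectangle (area 132.75 mm²); the sphere at (1, 4) does not reach this height (|z−center|=13.000 > r=10); Combining (union): only the 29.5×4.5 cube is present, so the union is just that shape — area = 132.75 mm². At z = 20.88: the cube (footprint 29.5×4.5) is included at this height (area 132.75 mm²); the sphere at (1, 4) is absent (|z−center|=10.120 > r=10); Taking the union: only the 29.5×4.5 cube is present, so the union is just that shape — area = 132.75 mm². Checking containment: the cross-section at z = 20.88 is a subset of the cross-section at z = 18.

entirely on top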